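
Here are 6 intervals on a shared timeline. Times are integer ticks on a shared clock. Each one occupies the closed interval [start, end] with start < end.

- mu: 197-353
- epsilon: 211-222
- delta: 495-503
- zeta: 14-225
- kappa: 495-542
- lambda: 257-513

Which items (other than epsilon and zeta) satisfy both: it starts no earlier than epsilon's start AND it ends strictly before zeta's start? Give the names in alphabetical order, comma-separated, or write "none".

none

Conditions: its start is no earlier than epsilon's start (X.start >= 211) AND its end is strictly before zeta's start (X.end < 14).
delta: start 495 >= 211? ✓; end 503 < 14? ✗ → no.
kappa: start 495 >= 211? ✓; end 542 < 14? ✗ → no.
lambda: start 257 >= 211? ✓; end 513 < 14? ✗ → no.
mu: start 197 >= 211? ✗; end 353 < 14? ✗ → no.
Result: none.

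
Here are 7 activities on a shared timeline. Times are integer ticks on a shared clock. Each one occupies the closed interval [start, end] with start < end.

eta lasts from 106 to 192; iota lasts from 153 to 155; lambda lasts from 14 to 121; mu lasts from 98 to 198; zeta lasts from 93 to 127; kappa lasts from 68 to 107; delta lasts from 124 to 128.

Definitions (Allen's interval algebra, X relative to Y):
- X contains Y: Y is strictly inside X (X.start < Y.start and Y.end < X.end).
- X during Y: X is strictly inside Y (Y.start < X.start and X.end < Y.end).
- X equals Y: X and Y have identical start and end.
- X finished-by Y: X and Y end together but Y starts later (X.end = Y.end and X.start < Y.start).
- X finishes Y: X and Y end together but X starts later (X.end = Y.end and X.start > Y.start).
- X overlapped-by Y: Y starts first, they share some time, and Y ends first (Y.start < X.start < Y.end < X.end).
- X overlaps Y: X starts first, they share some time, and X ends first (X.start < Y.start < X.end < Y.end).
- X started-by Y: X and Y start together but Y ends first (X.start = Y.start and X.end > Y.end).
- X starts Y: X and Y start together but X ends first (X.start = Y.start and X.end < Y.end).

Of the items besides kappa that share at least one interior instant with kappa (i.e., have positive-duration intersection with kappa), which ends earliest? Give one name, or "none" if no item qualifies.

Target kappa = [68, 107].
delta [124, 128] → after → excluded.
eta [106, 192] → overlapped-by → candidate.
iota [153, 155] → after → excluded.
lambda [14, 121] → contains → candidate.
mu [98, 198] → overlapped-by → candidate.
zeta [93, 127] → overlapped-by → candidate.
Among candidates, earliest end is 121 → lambda.

lambda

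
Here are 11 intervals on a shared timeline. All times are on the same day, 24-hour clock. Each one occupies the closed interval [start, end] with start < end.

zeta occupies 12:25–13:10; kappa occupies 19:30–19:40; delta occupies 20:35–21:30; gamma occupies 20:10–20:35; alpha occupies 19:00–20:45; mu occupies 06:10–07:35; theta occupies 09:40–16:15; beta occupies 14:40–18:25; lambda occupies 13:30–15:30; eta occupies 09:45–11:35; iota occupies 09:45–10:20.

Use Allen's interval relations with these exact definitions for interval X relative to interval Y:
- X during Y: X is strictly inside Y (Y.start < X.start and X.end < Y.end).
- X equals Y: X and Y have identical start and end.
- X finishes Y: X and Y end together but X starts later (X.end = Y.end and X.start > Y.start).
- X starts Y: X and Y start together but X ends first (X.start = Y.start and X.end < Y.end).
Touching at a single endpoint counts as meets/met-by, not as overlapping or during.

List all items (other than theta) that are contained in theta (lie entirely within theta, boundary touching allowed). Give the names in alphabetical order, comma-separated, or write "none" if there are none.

Target theta = [09:40, 16:15].
alpha [19:00, 20:45] → after → no.
beta [14:40, 18:25] → overlapped-by → no.
delta [20:35, 21:30] → after → no.
eta [09:45, 11:35] → during → yes.
gamma [20:10, 20:35] → after → no.
iota [09:45, 10:20] → during → yes.
kappa [19:30, 19:40] → after → no.
lambda [13:30, 15:30] → during → yes.
mu [06:10, 07:35] → before → no.
zeta [12:25, 13:10] → during → yes.
Result: eta, iota, lambda, zeta.

eta, iota, lambda, zeta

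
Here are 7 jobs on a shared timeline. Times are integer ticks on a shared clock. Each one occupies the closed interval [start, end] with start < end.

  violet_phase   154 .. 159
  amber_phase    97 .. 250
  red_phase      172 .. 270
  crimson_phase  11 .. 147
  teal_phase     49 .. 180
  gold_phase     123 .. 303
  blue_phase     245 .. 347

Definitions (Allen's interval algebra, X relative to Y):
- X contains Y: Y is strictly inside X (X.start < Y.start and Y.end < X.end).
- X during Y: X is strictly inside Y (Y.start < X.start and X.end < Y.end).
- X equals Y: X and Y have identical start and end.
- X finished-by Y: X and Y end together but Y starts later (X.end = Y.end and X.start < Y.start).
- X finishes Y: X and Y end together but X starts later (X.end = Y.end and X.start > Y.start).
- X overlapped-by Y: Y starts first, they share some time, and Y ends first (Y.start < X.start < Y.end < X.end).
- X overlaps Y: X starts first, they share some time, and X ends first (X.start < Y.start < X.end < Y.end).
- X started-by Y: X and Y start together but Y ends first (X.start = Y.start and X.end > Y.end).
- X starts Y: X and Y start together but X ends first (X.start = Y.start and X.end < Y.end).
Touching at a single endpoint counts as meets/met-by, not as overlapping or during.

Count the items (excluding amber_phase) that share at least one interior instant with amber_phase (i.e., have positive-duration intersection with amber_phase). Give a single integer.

Target amber_phase = [97, 250].
blue_phase [245, 347] → overlapped-by → counts.
crimson_phase [11, 147] → overlaps → counts.
gold_phase [123, 303] → overlapped-by → counts.
red_phase [172, 270] → overlapped-by → counts.
teal_phase [49, 180] → overlaps → counts.
violet_phase [154, 159] → during → counts.
Total: 6.

6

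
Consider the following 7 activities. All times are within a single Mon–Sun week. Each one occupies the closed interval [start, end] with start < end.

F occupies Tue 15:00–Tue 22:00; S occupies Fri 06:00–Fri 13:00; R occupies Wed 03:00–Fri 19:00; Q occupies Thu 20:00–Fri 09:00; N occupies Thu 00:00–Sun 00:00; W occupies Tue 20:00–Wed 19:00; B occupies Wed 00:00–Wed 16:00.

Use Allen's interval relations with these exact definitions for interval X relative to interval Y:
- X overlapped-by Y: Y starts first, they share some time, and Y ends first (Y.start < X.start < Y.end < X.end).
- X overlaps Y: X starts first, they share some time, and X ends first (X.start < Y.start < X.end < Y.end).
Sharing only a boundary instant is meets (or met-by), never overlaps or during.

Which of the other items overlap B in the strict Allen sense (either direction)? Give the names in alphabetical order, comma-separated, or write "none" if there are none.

R

Target B = [Wed 00:00, Wed 16:00].
F [Tue 15:00, Tue 22:00] → before → no.
N [Thu 00:00, Sun 00:00] → after → no.
Q [Thu 20:00, Fri 09:00] → after → no.
R [Wed 03:00, Fri 19:00] → overlapped-by → yes.
S [Fri 06:00, Fri 13:00] → after → no.
W [Tue 20:00, Wed 19:00] → contains → no.
Result: R.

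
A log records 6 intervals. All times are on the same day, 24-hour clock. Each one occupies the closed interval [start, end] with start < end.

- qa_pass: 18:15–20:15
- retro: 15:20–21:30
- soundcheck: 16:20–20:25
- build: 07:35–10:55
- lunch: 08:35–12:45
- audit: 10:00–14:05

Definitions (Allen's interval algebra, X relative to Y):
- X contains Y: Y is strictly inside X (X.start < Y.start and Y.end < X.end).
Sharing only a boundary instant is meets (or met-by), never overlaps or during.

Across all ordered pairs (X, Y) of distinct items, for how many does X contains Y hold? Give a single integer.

Checking all 30 ordered pairs for relation 'contains'; matching pairs in alphabetical order:
(retro, qa_pass): retro contains qa_pass ✓
(retro, soundcheck): retro contains soundcheck ✓
(soundcheck, qa_pass): soundcheck contains qa_pass ✓
Count: 3.

3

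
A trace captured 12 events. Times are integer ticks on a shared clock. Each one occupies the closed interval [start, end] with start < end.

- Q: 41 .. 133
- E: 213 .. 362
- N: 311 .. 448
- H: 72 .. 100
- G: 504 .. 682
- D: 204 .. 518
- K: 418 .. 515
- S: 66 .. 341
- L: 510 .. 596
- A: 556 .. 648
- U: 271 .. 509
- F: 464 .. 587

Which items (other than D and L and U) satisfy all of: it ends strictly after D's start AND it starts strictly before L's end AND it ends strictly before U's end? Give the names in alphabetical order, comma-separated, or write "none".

Conditions: its end is strictly after D's start (X.end > 204) AND its start is strictly before L's end (X.start < 596) AND its end is strictly before U's end (X.end < 509).
A: end 648 > 204? ✓; start 556 < 596? ✓; end 648 < 509? ✗ → no.
E: end 362 > 204? ✓; start 213 < 596? ✓; end 362 < 509? ✓ → yes.
F: end 587 > 204? ✓; start 464 < 596? ✓; end 587 < 509? ✗ → no.
G: end 682 > 204? ✓; start 504 < 596? ✓; end 682 < 509? ✗ → no.
H: end 100 > 204? ✗; start 72 < 596? ✓; end 100 < 509? ✓ → no.
K: end 515 > 204? ✓; start 418 < 596? ✓; end 515 < 509? ✗ → no.
N: end 448 > 204? ✓; start 311 < 596? ✓; end 448 < 509? ✓ → yes.
Q: end 133 > 204? ✗; start 41 < 596? ✓; end 133 < 509? ✓ → no.
S: end 341 > 204? ✓; start 66 < 596? ✓; end 341 < 509? ✓ → yes.
Result: E, N, S.

E, N, S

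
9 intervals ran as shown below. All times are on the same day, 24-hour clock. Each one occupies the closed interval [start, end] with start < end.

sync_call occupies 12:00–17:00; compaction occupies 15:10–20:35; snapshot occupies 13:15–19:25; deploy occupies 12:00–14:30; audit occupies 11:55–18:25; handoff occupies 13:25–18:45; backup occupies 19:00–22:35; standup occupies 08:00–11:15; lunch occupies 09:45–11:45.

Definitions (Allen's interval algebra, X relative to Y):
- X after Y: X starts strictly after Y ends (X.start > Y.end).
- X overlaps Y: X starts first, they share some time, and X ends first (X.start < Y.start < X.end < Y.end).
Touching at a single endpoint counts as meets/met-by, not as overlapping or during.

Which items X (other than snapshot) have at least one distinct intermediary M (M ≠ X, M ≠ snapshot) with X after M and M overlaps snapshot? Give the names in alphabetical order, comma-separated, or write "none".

backup, compaction

Target snapshot = [13:15, 19:25].
Intermediaries M with M overlaps snapshot: audit, deploy, sync_call.
Via audit — items with X after audit: backup.
Via deploy — items with X after deploy: backup, compaction.
Via sync_call — items with X after sync_call: backup.
Union: backup, compaction.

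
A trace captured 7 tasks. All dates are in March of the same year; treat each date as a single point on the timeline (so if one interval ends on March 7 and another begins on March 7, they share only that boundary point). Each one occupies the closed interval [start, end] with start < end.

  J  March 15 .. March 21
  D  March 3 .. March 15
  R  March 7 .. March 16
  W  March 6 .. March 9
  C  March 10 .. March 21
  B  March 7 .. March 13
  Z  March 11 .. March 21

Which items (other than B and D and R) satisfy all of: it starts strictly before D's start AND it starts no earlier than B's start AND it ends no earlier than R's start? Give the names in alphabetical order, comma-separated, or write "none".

none

Conditions: its start is strictly before D's start (X.start < March 3) AND its start is no earlier than B's start (X.start >= March 7) AND its end is no earlier than R's start (X.end >= March 7).
C: start March 10 < March 3? ✗; start March 10 >= March 7? ✓; end March 21 >= March 7? ✓ → no.
J: start March 15 < March 3? ✗; start March 15 >= March 7? ✓; end March 21 >= March 7? ✓ → no.
W: start March 6 < March 3? ✗; start March 6 >= March 7? ✗; end March 9 >= March 7? ✓ → no.
Z: start March 11 < March 3? ✗; start March 11 >= March 7? ✓; end March 21 >= March 7? ✓ → no.
Result: none.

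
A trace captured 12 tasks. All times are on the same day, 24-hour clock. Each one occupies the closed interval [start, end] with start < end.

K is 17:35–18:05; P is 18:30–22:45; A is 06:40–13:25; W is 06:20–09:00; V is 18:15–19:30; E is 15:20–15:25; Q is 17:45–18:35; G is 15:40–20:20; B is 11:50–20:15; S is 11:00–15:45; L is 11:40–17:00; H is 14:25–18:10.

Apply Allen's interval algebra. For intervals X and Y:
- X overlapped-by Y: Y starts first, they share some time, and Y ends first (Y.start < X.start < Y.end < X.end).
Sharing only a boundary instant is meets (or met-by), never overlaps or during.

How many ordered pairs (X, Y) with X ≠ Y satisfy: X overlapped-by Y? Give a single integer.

20

Checking all 132 ordered pairs for relation 'overlapped-by'; matching pairs in alphabetical order:
(A, W): A overlapped-by W ✓
(B, A): B overlapped-by A ✓
(B, L): B overlapped-by L ✓
(B, S): B overlapped-by S ✓
(G, B): G overlapped-by B ✓
(G, H): G overlapped-by H ✓
(G, L): G overlapped-by L ✓
(G, S): G overlapped-by S ✓
(H, L): H overlapped-by L ✓
(H, S): H overlapped-by S ✓
(L, A): L overlapped-by A ✓
(L, S): L overlapped-by S ✓
(P, B): P overlapped-by B ✓
(P, G): P overlapped-by G ✓
(P, Q): P overlapped-by Q ✓
(P, V): P overlapped-by V ✓
(Q, H): Q overlapped-by H ✓
(Q, K): Q overlapped-by K ✓
(S, A): S overlapped-by A ✓
(V, Q): V overlapped-by Q ✓
Count: 20.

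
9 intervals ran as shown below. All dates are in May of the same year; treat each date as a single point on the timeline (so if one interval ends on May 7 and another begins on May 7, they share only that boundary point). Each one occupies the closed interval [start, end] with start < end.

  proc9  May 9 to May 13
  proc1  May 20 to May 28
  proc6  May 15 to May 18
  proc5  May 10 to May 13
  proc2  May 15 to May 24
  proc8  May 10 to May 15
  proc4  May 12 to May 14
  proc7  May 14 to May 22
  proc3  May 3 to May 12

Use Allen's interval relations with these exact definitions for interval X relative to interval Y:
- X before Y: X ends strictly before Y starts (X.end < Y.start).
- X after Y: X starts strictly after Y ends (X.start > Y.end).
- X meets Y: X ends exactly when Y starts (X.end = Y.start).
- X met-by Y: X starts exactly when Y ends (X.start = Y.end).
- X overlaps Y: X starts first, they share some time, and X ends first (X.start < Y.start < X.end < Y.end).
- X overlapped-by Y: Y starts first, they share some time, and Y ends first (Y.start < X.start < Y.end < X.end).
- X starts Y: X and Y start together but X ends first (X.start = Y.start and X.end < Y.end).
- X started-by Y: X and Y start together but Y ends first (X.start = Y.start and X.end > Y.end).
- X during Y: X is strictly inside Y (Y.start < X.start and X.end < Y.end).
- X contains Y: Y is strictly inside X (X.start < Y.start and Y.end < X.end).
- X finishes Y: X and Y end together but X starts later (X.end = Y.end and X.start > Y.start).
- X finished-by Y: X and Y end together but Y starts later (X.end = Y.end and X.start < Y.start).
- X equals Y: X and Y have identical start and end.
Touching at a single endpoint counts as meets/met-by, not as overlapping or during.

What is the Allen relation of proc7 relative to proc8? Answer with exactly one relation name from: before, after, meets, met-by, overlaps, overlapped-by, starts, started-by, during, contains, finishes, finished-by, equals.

overlapped-by

proc7 = [May 14, May 22]; proc8 = [May 10, May 15].
Compare endpoints: proc7.start > proc8.start, proc7.start < proc8.end, proc7.end > proc8.start, proc7.end > proc8.end.
That pattern is 'overlapped-by'.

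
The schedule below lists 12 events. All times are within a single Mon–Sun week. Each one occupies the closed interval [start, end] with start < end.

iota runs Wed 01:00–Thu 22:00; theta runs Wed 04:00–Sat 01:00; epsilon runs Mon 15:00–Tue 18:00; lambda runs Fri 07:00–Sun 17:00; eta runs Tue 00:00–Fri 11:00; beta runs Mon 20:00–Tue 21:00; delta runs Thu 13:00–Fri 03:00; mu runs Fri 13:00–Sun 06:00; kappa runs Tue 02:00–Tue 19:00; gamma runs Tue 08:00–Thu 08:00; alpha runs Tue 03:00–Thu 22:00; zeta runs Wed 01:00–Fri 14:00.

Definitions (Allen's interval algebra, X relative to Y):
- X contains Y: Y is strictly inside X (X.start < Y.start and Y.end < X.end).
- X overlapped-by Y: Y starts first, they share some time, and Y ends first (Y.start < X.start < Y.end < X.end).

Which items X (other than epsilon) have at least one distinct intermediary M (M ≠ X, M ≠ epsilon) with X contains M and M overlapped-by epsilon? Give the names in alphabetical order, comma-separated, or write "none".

Target epsilon = [Mon 15:00, Tue 18:00].
Intermediaries M with M overlapped-by epsilon: alpha, beta, eta, gamma, kappa.
Via alpha — items with X contains alpha: eta.
Via beta — items with X contains beta: none.
Via eta — items with X contains eta: none.
Via gamma — items with X contains gamma: alpha, eta.
Via kappa — items with X contains kappa: beta, eta.
Union: alpha, beta, eta.

alpha, beta, eta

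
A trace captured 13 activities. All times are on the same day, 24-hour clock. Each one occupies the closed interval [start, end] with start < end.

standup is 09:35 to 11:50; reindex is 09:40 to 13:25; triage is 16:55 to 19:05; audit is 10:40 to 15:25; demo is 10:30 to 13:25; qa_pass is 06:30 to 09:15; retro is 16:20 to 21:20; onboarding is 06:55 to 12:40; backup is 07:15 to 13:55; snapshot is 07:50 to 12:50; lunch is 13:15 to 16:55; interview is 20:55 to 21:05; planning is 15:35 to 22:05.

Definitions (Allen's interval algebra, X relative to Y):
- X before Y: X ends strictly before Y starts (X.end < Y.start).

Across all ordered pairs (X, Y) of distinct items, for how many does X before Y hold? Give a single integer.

42

Checking all 156 ordered pairs for relation 'before'; matching pairs in alphabetical order:
(audit, interview): audit before interview ✓
(audit, planning): audit before planning ✓
(audit, retro): audit before retro ✓
(audit, triage): audit before triage ✓
(backup, interview): backup before interview ✓
(backup, planning): backup before planning ✓
(backup, retro): backup before retro ✓
(backup, triage): backup before triage ✓
(demo, interview): demo before interview ✓
(demo, planning): demo before planning ✓
(demo, retro): demo before retro ✓
(demo, triage): demo before triage ✓
(lunch, interview): lunch before interview ✓
(onboarding, interview): onboarding before interview ✓
(onboarding, lunch): onboarding before lunch ✓
(onboarding, planning): onboarding before planning ✓
(onboarding, retro): onboarding before retro ✓
(onboarding, triage): onboarding before triage ✓
(qa_pass, audit): qa_pass before audit ✓
(qa_pass, demo): qa_pass before demo ✓
(qa_pass, interview): qa_pass before interview ✓
(qa_pass, lunch): qa_pass before lunch ✓
(qa_pass, planning): qa_pass before planning ✓
(qa_pass, reindex): qa_pass before reindex ✓
... plus 18 further pairs not listed.
Count: 42.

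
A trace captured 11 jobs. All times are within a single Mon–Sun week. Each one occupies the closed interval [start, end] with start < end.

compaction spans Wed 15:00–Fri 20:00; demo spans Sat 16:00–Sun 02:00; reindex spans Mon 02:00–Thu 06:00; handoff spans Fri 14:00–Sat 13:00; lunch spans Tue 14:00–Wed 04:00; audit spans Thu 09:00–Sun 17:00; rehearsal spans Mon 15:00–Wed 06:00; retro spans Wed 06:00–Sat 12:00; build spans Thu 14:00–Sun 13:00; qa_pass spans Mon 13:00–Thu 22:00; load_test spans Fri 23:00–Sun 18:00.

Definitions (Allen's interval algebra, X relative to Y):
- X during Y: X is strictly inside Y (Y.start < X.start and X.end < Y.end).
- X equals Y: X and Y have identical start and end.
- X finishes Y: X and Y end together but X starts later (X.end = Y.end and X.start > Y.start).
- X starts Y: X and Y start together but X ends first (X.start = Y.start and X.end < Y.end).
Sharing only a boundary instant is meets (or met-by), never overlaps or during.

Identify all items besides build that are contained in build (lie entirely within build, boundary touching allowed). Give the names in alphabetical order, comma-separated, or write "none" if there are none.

demo, handoff

Target build = [Thu 14:00, Sun 13:00].
audit [Thu 09:00, Sun 17:00] → contains → no.
compaction [Wed 15:00, Fri 20:00] → overlaps → no.
demo [Sat 16:00, Sun 02:00] → during → yes.
handoff [Fri 14:00, Sat 13:00] → during → yes.
load_test [Fri 23:00, Sun 18:00] → overlapped-by → no.
lunch [Tue 14:00, Wed 04:00] → before → no.
qa_pass [Mon 13:00, Thu 22:00] → overlaps → no.
rehearsal [Mon 15:00, Wed 06:00] → before → no.
reindex [Mon 02:00, Thu 06:00] → before → no.
retro [Wed 06:00, Sat 12:00] → overlaps → no.
Result: demo, handoff.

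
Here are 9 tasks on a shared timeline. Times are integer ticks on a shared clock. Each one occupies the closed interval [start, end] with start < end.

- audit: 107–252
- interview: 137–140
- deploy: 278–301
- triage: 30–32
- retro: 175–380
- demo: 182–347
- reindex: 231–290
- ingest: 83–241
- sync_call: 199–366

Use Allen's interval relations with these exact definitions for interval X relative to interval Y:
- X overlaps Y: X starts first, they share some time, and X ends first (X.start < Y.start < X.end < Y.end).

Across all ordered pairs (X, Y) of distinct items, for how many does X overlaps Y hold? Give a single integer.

Checking all 72 ordered pairs for relation 'overlaps'; matching pairs in alphabetical order:
(audit, demo): audit overlaps demo ✓
(audit, reindex): audit overlaps reindex ✓
(audit, retro): audit overlaps retro ✓
(audit, sync_call): audit overlaps sync_call ✓
(demo, sync_call): demo overlaps sync_call ✓
(ingest, audit): ingest overlaps audit ✓
(ingest, demo): ingest overlaps demo ✓
(ingest, reindex): ingest overlaps reindex ✓
(ingest, retro): ingest overlaps retro ✓
(ingest, sync_call): ingest overlaps sync_call ✓
(reindex, deploy): reindex overlaps deploy ✓
Count: 11.

11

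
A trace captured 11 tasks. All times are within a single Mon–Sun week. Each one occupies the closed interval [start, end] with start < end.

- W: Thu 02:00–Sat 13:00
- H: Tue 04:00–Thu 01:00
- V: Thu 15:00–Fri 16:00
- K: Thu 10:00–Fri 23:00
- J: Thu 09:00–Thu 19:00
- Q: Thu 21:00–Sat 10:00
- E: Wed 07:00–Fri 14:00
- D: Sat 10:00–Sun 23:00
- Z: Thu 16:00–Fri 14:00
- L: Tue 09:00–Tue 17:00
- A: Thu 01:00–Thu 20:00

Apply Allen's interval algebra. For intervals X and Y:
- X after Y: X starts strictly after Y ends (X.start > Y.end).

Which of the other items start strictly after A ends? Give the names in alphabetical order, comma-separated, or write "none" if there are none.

D, Q

Target A = [Thu 01:00, Thu 20:00].
D [Sat 10:00, Sun 23:00] → after → yes.
E [Wed 07:00, Fri 14:00] → contains → no.
H [Tue 04:00, Thu 01:00] → meets → no.
J [Thu 09:00, Thu 19:00] → during → no.
K [Thu 10:00, Fri 23:00] → overlapped-by → no.
L [Tue 09:00, Tue 17:00] → before → no.
Q [Thu 21:00, Sat 10:00] → after → yes.
V [Thu 15:00, Fri 16:00] → overlapped-by → no.
W [Thu 02:00, Sat 13:00] → overlapped-by → no.
Z [Thu 16:00, Fri 14:00] → overlapped-by → no.
Result: D, Q.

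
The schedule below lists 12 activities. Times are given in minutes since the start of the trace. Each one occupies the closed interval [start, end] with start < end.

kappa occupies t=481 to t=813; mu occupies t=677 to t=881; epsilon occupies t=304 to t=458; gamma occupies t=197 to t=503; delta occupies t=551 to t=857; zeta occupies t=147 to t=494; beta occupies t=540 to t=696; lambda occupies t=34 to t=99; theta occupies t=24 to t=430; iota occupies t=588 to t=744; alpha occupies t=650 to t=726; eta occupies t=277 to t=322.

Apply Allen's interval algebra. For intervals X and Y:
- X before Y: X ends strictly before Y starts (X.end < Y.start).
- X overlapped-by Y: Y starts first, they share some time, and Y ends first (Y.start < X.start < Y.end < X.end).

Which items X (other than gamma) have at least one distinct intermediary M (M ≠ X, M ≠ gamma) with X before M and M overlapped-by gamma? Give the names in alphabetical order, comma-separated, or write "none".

epsilon, eta, lambda, theta

Target gamma = [t=197, t=503].
Intermediaries M with M overlapped-by gamma: kappa.
Via kappa — items with X before kappa: epsilon, eta, lambda, theta.
Union: epsilon, eta, lambda, theta.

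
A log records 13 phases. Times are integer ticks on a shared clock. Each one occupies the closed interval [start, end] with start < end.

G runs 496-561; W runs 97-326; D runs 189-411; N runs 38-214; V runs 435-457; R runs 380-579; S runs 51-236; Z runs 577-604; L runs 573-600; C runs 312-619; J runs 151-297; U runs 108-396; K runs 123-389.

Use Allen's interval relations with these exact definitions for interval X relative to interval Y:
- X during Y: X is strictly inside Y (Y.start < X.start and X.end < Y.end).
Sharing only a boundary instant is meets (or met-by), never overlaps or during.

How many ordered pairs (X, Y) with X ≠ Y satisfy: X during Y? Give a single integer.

Checking all 156 ordered pairs for relation 'during'; matching pairs in alphabetical order:
(G, C): G during C ✓
(G, R): G during R ✓
(J, K): J during K ✓
(J, U): J during U ✓
(J, W): J during W ✓
(K, U): K during U ✓
(L, C): L during C ✓
(R, C): R during C ✓
(V, C): V during C ✓
(V, R): V during R ✓
(Z, C): Z during C ✓
Count: 11.

11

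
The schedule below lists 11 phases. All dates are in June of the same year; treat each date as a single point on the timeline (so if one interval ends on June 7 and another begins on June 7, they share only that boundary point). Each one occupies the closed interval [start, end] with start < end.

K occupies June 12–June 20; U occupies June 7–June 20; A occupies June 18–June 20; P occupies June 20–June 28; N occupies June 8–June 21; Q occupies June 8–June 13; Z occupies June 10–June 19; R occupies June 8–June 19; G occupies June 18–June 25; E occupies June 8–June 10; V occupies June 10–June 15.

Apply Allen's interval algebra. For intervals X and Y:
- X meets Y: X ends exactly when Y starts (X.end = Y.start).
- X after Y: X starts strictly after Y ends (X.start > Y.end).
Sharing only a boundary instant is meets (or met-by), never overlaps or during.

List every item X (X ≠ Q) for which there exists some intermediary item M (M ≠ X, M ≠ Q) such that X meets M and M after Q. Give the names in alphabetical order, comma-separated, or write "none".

Target Q = [June 8, June 13].
Intermediaries M with M after Q: A, G, P.
Via A — items with X meets A: none.
Via G — items with X meets G: none.
Via P — items with X meets P: A, K, U.
Union: A, K, U.

A, K, U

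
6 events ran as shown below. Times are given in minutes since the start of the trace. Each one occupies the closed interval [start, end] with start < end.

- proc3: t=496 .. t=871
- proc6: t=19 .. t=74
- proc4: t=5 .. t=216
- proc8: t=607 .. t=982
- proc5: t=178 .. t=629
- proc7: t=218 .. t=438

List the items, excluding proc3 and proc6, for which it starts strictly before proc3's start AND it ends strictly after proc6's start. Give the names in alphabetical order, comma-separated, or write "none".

proc4, proc5, proc7

Conditions: its start is strictly before proc3's start (X.start < t=496) AND its end is strictly after proc6's start (X.end > t=19).
proc4: start t=5 < t=496? ✓; end t=216 > t=19? ✓ → yes.
proc5: start t=178 < t=496? ✓; end t=629 > t=19? ✓ → yes.
proc7: start t=218 < t=496? ✓; end t=438 > t=19? ✓ → yes.
proc8: start t=607 < t=496? ✗; end t=982 > t=19? ✓ → no.
Result: proc4, proc5, proc7.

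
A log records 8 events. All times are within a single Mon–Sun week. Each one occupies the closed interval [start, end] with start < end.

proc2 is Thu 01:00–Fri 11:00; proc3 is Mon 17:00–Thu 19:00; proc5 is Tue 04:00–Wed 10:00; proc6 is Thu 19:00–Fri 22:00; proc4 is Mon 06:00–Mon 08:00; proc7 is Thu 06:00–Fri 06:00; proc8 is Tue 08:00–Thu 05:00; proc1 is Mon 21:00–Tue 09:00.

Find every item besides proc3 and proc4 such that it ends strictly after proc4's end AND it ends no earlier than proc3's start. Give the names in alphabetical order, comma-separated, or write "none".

proc1, proc2, proc5, proc6, proc7, proc8

Conditions: its end is strictly after proc4's end (X.end > Mon 08:00) AND its end is no earlier than proc3's start (X.end >= Mon 17:00).
proc1: end Tue 09:00 > Mon 08:00? ✓; end Tue 09:00 >= Mon 17:00? ✓ → yes.
proc2: end Fri 11:00 > Mon 08:00? ✓; end Fri 11:00 >= Mon 17:00? ✓ → yes.
proc5: end Wed 10:00 > Mon 08:00? ✓; end Wed 10:00 >= Mon 17:00? ✓ → yes.
proc6: end Fri 22:00 > Mon 08:00? ✓; end Fri 22:00 >= Mon 17:00? ✓ → yes.
proc7: end Fri 06:00 > Mon 08:00? ✓; end Fri 06:00 >= Mon 17:00? ✓ → yes.
proc8: end Thu 05:00 > Mon 08:00? ✓; end Thu 05:00 >= Mon 17:00? ✓ → yes.
Result: proc1, proc2, proc5, proc6, proc7, proc8.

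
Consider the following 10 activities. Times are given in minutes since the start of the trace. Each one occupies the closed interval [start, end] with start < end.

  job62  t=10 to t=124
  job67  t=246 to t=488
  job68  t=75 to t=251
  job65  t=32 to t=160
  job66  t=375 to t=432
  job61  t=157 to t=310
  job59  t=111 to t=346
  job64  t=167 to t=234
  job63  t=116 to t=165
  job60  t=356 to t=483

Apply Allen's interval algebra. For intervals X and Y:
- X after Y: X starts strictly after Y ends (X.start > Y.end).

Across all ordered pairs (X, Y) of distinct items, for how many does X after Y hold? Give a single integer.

Checking all 90 ordered pairs for relation 'after'; matching pairs in alphabetical order:
(job60, job59): job60 after job59 ✓
(job60, job61): job60 after job61 ✓
(job60, job62): job60 after job62 ✓
(job60, job63): job60 after job63 ✓
(job60, job64): job60 after job64 ✓
(job60, job65): job60 after job65 ✓
(job60, job68): job60 after job68 ✓
(job61, job62): job61 after job62 ✓
(job64, job62): job64 after job62 ✓
(job64, job63): job64 after job63 ✓
(job64, job65): job64 after job65 ✓
(job66, job59): job66 after job59 ✓
(job66, job61): job66 after job61 ✓
(job66, job62): job66 after job62 ✓
(job66, job63): job66 after job63 ✓
(job66, job64): job66 after job64 ✓
(job66, job65): job66 after job65 ✓
(job66, job68): job66 after job68 ✓
(job67, job62): job67 after job62 ✓
(job67, job63): job67 after job63 ✓
(job67, job64): job67 after job64 ✓
(job67, job65): job67 after job65 ✓
Count: 22.

22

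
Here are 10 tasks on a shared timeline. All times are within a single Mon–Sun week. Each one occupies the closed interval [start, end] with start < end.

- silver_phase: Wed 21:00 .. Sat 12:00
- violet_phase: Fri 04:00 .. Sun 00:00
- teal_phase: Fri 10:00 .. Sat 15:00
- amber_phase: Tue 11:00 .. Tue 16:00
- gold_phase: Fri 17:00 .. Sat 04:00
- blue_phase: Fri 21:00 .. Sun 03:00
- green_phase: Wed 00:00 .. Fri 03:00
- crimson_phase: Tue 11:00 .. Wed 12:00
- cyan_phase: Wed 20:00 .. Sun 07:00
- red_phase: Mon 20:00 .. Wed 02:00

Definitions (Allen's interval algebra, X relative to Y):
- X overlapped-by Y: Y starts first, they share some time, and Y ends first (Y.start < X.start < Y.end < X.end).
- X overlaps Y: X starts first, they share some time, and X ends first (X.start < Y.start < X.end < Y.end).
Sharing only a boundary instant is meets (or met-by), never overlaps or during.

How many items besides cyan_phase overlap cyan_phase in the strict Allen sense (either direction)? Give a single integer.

1

Target cyan_phase = [Wed 20:00, Sun 07:00].
amber_phase [Tue 11:00, Tue 16:00] → before → no.
blue_phase [Fri 21:00, Sun 03:00] → during → no.
crimson_phase [Tue 11:00, Wed 12:00] → before → no.
gold_phase [Fri 17:00, Sat 04:00] → during → no.
green_phase [Wed 00:00, Fri 03:00] → overlaps → counts.
red_phase [Mon 20:00, Wed 02:00] → before → no.
silver_phase [Wed 21:00, Sat 12:00] → during → no.
teal_phase [Fri 10:00, Sat 15:00] → during → no.
violet_phase [Fri 04:00, Sun 00:00] → during → no.
Total: 1.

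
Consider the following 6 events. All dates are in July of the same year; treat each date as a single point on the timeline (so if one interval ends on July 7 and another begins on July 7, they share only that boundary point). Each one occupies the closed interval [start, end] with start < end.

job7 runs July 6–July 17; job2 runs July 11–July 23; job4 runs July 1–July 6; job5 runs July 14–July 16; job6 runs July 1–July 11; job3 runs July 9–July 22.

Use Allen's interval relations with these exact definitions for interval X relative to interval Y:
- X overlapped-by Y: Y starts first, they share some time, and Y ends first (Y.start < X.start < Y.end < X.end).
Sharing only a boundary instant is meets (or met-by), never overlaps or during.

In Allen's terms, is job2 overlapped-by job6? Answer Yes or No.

No

job2 = [July 11, July 23], job6 = [July 1, July 11].
Actual relation of job2 to job6: met-by.
Asked whether 'overlapped-by' holds → No.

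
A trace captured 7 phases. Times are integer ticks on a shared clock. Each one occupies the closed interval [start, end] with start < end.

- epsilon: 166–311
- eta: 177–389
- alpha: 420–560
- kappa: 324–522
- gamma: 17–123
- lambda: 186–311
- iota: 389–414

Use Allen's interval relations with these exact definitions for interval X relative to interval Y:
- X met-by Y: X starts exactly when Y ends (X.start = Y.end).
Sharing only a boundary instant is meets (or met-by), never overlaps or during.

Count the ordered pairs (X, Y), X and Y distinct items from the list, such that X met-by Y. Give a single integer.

1

Checking all 42 ordered pairs for relation 'met-by'; matching pairs in alphabetical order:
(iota, eta): iota met-by eta ✓
Count: 1.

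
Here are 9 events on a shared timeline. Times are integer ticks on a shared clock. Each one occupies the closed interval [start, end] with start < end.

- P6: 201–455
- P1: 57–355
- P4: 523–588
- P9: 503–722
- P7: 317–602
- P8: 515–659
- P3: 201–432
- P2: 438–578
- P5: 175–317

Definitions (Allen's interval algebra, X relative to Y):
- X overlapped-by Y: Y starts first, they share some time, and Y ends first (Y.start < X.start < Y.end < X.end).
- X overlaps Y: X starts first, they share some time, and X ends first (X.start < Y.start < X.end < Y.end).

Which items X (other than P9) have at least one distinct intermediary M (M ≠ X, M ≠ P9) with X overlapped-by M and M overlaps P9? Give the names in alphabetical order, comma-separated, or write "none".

Target P9 = [503, 722].
Intermediaries M with M overlaps P9: P2, P7.
Via P2 — items with X overlapped-by P2: P4, P8.
Via P7 — items with X overlapped-by P7: P8.
Union: P4, P8.

P4, P8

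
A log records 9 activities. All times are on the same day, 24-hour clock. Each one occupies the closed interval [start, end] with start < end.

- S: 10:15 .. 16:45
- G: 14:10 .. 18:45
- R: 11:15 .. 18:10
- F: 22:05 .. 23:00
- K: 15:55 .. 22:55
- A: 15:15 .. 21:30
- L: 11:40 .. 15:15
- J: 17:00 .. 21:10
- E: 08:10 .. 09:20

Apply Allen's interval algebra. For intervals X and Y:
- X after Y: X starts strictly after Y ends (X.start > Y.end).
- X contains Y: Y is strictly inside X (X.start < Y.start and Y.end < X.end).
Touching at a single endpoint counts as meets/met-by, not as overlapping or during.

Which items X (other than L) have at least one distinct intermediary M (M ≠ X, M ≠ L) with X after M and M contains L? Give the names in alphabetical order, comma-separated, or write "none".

F, J

Target L = [11:40, 15:15].
Intermediaries M with M contains L: R, S.
Via R — items with X after R: F.
Via S — items with X after S: F, J.
Union: F, J.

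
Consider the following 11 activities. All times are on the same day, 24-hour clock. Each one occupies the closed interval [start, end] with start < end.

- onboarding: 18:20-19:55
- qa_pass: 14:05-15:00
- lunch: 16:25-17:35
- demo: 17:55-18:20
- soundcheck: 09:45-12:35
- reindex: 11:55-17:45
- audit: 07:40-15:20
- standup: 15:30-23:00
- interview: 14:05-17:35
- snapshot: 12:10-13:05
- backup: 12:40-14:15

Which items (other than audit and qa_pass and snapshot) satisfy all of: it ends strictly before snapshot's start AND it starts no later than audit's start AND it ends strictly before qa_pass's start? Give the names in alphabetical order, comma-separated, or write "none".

Conditions: its end is strictly before snapshot's start (X.end < 12:10) AND its start is no later than audit's start (X.start <= 07:40) AND its end is strictly before qa_pass's start (X.end < 14:05).
backup: end 14:15 < 12:10? ✗; start 12:40 <= 07:40? ✗; end 14:15 < 14:05? ✗ → no.
demo: end 18:20 < 12:10? ✗; start 17:55 <= 07:40? ✗; end 18:20 < 14:05? ✗ → no.
interview: end 17:35 < 12:10? ✗; start 14:05 <= 07:40? ✗; end 17:35 < 14:05? ✗ → no.
lunch: end 17:35 < 12:10? ✗; start 16:25 <= 07:40? ✗; end 17:35 < 14:05? ✗ → no.
onboarding: end 19:55 < 12:10? ✗; start 18:20 <= 07:40? ✗; end 19:55 < 14:05? ✗ → no.
reindex: end 17:45 < 12:10? ✗; start 11:55 <= 07:40? ✗; end 17:45 < 14:05? ✗ → no.
soundcheck: end 12:35 < 12:10? ✗; start 09:45 <= 07:40? ✗; end 12:35 < 14:05? ✓ → no.
standup: end 23:00 < 12:10? ✗; start 15:30 <= 07:40? ✗; end 23:00 < 14:05? ✗ → no.
Result: none.

none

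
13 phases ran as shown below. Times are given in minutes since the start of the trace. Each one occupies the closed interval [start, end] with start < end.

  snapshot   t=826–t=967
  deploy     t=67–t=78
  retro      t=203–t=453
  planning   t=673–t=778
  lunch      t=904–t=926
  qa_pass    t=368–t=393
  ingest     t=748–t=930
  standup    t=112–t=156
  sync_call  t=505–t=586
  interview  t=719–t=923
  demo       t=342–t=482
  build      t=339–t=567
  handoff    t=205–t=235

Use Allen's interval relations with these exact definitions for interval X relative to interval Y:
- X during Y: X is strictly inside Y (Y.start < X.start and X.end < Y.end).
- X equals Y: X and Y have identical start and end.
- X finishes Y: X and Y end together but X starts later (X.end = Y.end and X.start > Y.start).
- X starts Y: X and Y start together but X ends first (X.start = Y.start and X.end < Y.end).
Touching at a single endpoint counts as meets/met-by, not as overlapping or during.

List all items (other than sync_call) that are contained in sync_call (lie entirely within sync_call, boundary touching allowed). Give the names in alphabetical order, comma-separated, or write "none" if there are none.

Target sync_call = [t=505, t=586].
build [t=339, t=567] → overlaps → no.
demo [t=342, t=482] → before → no.
deploy [t=67, t=78] → before → no.
handoff [t=205, t=235] → before → no.
ingest [t=748, t=930] → after → no.
interview [t=719, t=923] → after → no.
lunch [t=904, t=926] → after → no.
planning [t=673, t=778] → after → no.
qa_pass [t=368, t=393] → before → no.
retro [t=203, t=453] → before → no.
snapshot [t=826, t=967] → after → no.
standup [t=112, t=156] → before → no.
Result: none.

none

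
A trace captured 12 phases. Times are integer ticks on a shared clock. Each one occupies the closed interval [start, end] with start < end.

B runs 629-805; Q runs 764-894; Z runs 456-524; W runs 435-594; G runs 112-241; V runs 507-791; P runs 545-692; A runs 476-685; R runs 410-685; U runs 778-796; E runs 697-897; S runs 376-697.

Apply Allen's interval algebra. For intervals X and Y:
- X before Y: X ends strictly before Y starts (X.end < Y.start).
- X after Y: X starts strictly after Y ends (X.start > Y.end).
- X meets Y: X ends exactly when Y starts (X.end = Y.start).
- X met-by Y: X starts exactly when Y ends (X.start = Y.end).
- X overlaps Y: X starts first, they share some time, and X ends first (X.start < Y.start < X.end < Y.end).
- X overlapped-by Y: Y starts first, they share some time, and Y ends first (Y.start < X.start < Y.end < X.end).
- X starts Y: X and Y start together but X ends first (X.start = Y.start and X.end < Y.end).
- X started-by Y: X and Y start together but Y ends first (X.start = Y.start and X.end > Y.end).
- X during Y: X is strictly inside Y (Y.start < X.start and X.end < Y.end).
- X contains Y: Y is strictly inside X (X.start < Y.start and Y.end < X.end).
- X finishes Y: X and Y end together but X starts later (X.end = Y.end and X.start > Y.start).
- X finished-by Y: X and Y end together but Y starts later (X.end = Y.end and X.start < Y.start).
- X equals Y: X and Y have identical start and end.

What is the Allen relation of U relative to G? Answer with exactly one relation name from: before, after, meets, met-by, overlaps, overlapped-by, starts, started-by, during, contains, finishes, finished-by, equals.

U = [778, 796]; G = [112, 241].
Compare endpoints: U.start > G.start, U.start > G.end, U.end > G.start, U.end > G.end.
That pattern is 'after'.

after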